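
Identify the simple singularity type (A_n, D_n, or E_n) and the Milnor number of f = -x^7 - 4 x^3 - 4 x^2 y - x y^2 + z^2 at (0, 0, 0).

Type D_{8}, Milnor number mu = 8.

The Hessian of f at 0 has rank 1. Corank 2; j^3 = -x*(2*x + y)^2 has shape L^2 M (L != M), so D-series; mu = 8 gives D_8.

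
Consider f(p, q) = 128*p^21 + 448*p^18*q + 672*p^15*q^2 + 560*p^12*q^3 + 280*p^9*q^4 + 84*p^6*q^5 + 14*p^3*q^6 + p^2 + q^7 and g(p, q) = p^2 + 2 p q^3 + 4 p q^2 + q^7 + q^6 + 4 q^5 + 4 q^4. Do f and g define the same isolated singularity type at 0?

Yes.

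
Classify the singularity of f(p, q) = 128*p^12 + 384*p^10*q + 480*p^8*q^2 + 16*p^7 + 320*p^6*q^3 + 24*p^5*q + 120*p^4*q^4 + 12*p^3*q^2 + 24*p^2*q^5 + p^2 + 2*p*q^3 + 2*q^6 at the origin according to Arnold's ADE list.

A_5

The Hessian of f at 0 has rank 1. Corank 1: A-series; mu = 5 gives A_5.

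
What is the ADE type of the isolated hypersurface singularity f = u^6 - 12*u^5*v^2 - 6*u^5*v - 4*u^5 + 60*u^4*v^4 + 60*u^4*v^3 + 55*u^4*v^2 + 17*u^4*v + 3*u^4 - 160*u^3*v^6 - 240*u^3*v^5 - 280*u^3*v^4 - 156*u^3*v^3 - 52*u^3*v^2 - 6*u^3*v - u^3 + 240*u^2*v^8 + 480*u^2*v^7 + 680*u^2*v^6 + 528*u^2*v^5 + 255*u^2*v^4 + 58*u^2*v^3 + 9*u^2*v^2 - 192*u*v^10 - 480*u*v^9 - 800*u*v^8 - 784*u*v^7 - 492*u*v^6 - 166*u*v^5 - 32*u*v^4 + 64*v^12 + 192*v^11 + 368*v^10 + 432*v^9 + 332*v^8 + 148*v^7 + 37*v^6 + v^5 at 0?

E_{8}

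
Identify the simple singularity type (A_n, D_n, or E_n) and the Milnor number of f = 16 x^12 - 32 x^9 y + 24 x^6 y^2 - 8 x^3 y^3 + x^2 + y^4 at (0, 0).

Type A_{3}, Milnor number mu = 3.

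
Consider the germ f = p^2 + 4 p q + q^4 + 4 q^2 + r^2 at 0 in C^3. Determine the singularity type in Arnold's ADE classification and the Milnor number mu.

Type A_3, Milnor number mu = 3.

The Hessian of f at 0 is [[2, 4, 0], [4, 8, 0], [0, 0, 2]] with rank 2, so corank 1. A Groebner basis of the Jacobian ideal J(f) in C{p,q,r} is {q^3, p + 2*q, r}; counting standard monomials gives mu = 3. Corank 1: A-series; mu = 3 gives A_3.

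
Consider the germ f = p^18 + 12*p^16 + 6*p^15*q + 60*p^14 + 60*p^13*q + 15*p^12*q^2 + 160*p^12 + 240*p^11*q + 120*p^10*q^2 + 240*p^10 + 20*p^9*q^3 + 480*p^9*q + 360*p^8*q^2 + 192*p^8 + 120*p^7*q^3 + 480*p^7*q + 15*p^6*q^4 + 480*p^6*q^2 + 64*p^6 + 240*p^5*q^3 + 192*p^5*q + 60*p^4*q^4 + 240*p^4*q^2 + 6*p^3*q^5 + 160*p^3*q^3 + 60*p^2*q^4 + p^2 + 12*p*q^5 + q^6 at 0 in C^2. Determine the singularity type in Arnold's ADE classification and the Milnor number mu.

The Hessian of f at 0 has rank 1. Corank 1: A-series; mu = 5 gives A_5.

Type A5, Milnor number mu = 5.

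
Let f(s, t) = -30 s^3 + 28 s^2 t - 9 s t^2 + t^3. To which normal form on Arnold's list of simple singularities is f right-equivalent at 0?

The Hessian of f at 0 has rank 0. Corank 2; j^3 = -(3*s - t)*(10*s^2 - 6*s*t + t^2) splits into three distinct lines over C (the quadratic factor has nonzero discriminant), so D_4.

D_4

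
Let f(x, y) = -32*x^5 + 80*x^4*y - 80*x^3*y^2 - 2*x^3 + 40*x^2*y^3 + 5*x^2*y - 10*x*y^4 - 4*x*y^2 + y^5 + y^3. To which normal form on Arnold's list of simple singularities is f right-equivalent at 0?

The Hessian of f at 0 is [[0, 0], [0, 0]] with rank 0, so corank 2. A Groebner basis of the Jacobian ideal J(f) in C{x,y} is {-x*y/10 + y^4 + y^2/10, x*y^2 - y^3, x^2 - 3*x*y/2 + y^2/2}; counting standard monomials gives mu = 6. Corank 2; j^3 = -(x - y)^2*(2*x - y) has shape L^2 M (L != M), so D-series; mu = 6 gives D_6.

D6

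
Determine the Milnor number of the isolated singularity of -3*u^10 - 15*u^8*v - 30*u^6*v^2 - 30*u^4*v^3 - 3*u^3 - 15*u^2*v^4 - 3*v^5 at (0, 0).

8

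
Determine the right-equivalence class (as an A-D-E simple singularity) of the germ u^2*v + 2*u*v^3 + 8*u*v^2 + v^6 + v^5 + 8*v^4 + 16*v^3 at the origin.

D_{7}

The Hessian of f at 0 has rank 0. Corank 2; j^3 = v*(u + 4*v)^2 has shape L^2 M (L != M), so D-series; mu = 7 gives D_7.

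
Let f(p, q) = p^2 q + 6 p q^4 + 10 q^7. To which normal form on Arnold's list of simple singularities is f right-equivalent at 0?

D_{8}

The Hessian of f at 0 has rank 0. Corank 2; j^3 = p^2*q has shape L^2 M (L != M), so D-series; mu = 8 gives D_8.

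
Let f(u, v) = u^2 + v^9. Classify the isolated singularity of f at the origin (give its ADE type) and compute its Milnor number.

Type A_8, Milnor number mu = 8.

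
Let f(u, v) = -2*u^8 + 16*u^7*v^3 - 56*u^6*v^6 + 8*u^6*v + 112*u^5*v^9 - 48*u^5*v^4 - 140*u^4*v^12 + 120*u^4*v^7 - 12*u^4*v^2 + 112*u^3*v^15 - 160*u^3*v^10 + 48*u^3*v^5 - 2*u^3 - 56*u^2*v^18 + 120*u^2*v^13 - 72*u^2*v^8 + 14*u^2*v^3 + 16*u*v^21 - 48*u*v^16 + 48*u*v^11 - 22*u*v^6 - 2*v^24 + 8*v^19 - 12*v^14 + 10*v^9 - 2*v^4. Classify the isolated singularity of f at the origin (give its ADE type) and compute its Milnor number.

The Hessian of f at 0 is [[0, 0], [0, 0]] with rank 0, so corank 2. A Groebner basis of the Jacobian ideal J(f) in C{u,v} is {v^3, u^2}; counting standard monomials gives mu = 6. Corank 2; j^3 = -2*u^3 is a perfect cube, so E-series; the 4-jet and mu = 6 give E_6.

Type E6, Milnor number mu = 6.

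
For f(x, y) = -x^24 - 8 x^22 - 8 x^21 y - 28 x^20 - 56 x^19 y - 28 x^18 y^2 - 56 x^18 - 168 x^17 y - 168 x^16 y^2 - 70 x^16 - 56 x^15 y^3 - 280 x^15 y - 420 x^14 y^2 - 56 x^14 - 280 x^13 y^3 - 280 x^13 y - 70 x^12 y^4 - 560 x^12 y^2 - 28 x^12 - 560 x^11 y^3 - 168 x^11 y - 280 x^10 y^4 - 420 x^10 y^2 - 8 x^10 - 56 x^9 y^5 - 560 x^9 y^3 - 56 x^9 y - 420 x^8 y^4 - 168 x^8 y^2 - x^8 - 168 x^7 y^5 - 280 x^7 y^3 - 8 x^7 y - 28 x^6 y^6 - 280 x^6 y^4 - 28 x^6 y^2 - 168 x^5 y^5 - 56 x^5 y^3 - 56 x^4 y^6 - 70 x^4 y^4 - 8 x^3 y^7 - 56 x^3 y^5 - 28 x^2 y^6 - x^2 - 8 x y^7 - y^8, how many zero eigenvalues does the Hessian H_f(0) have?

The Hessian at 0 is [[-2, 0], [0, 0]] of rank 1; hence corank 1.

1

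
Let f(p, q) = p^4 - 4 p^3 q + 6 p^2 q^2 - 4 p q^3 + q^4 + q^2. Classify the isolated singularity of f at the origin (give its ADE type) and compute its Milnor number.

Type A_3, Milnor number mu = 3.

The Hessian of f at 0 has rank 1. Corank 1: A-series; mu = 3 gives A_3.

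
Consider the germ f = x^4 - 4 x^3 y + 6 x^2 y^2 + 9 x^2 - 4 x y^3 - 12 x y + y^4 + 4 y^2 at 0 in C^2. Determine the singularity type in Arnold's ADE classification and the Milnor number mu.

Type A_3, Milnor number mu = 3.

The Hessian of f at 0 is [[18, -12], [-12, 8]] with rank 1, so corank 1. A Groebner basis of the Jacobian ideal J(f) in C{x,y} is {y^3, x - 2*y/3}; counting standard monomials gives mu = 3. Corank 1: A-series; mu = 3 gives A_3.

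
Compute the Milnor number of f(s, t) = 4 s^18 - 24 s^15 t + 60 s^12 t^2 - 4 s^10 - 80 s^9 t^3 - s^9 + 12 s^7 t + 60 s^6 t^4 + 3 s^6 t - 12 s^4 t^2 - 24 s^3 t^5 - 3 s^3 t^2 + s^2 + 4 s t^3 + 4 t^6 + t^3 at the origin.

The Hessian of f at 0 has rank 1. Corank 1: A-series; mu = 2 gives A_2.

2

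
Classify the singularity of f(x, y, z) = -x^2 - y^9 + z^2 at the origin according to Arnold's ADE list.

A_{8}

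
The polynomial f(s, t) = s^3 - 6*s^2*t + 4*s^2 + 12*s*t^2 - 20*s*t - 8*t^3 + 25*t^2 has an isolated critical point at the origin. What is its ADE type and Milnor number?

Type A2, Milnor number mu = 2.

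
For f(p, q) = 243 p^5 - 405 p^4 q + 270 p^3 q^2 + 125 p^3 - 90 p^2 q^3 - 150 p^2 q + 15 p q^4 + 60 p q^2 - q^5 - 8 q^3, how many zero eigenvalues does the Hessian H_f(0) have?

2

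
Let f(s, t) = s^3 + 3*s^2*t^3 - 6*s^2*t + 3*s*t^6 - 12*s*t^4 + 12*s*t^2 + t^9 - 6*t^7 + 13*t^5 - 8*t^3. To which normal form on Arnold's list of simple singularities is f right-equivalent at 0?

The Hessian of f at 0 has rank 0. Corank 2; j^3 = (s - 2*t)^3 is a perfect cube, so E-series; the 5-jet and mu = 8 give E_8.

E_8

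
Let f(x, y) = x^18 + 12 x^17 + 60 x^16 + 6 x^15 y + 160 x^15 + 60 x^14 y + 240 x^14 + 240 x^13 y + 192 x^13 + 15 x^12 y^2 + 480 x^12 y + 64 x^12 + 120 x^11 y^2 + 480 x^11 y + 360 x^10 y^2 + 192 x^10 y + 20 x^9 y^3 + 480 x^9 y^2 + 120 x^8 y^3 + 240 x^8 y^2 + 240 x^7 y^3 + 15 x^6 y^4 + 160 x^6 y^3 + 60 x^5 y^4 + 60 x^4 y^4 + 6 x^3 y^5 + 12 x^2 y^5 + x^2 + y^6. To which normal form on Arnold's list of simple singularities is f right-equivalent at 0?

A_5

The Hessian of f at 0 has rank 1. Corank 1: A-series; mu = 5 gives A_5.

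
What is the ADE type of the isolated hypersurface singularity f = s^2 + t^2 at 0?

A1

The Hessian of f at 0 is [[2, 0], [0, 2]] with rank 2, so corank 0. A Groebner basis of the Jacobian ideal J(f) in C{s,t} is {s, t}; counting standard monomials gives mu = 1. Corank 0: nondegenerate Morse point, so A_1.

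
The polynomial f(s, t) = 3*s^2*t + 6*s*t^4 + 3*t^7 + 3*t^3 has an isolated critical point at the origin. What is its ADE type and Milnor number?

The Hessian of f at 0 is [[0, 0], [0, 0]] with rank 0, so corank 2. A Groebner basis of the Jacobian ideal J(f) in C{s,t} is {t^3, s^2 + 3*t^2, s*t}; counting standard monomials gives mu = 4. Corank 2; j^3 = 3*t*(s^2 + t^2) splits into three distinct lines over C (the quadratic factor has nonzero discriminant), so D_4.

Type D_4, Milnor number mu = 4.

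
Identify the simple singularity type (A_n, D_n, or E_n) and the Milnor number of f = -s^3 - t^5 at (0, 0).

Type E8, Milnor number mu = 8.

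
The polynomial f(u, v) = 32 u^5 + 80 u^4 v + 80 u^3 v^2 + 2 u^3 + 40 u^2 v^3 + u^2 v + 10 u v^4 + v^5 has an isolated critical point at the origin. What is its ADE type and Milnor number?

Type D_6, Milnor number mu = 6.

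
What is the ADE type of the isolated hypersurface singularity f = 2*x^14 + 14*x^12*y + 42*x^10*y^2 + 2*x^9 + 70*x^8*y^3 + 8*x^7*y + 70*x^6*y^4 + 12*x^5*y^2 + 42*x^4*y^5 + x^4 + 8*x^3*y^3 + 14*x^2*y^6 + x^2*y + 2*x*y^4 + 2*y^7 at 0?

D_{8}

The Hessian of f at 0 has rank 0. Corank 2; j^3 = x^2*y has shape L^2 M (L != M), so D-series; mu = 8 gives D_8.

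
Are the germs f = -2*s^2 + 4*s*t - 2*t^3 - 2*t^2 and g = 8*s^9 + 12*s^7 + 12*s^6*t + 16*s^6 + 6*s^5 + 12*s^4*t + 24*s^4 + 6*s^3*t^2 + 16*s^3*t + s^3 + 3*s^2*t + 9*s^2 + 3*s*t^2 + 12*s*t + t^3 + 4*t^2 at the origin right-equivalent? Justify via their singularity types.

The Hessian of f at 0 has rank 1. Corank 1: A-series; mu = 2 gives A_2. The Hessian of g at 0 has rank 1. Corank 1: A-series; mu = 2 gives A_2. Both have type A_2, hence right-equivalent.

Yes.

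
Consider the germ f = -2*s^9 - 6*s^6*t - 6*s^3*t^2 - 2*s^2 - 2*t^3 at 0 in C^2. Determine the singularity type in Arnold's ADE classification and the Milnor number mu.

Type A2, Milnor number mu = 2.

The Hessian of f at 0 has rank 1. Corank 1: A-series; mu = 2 gives A_2.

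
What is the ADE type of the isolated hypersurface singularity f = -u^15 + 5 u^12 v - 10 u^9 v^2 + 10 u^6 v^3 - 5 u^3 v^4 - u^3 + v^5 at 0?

E_8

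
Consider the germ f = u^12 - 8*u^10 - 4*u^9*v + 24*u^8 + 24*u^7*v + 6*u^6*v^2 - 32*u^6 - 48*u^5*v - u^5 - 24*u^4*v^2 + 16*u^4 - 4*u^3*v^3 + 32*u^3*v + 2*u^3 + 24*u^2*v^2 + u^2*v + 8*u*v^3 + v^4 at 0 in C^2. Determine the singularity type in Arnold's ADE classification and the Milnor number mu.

Type D_{5}, Milnor number mu = 5.

The Hessian of f at 0 is [[0, 0], [0, 0]] with rank 0, so corank 2. A Groebner basis of the Jacobian ideal J(f) in C{u,v} is {u*v^2, -u*v/8 + v^3, u^2 + u*v/2}; counting standard monomials gives mu = 5. Corank 2; j^3 = u^2*(2*u + v) has shape L^2 M (L != M), so D-series; mu = 5 gives D_5.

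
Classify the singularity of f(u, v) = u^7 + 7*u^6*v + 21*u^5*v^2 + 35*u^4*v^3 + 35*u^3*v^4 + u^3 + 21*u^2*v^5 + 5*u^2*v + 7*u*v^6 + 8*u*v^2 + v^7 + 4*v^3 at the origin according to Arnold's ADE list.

D8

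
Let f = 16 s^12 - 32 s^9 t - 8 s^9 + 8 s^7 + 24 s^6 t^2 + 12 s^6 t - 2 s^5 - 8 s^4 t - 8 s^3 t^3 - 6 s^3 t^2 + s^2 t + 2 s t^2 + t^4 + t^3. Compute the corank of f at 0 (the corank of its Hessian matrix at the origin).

2

Hessian at 0 has rank 0.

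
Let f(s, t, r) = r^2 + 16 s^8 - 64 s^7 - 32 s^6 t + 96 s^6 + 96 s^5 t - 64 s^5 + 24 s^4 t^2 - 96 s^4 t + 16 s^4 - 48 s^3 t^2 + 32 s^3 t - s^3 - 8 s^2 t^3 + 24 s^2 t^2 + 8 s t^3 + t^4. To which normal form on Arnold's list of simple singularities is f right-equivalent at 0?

The Hessian of f at 0 is [[0, 0, 0], [0, 0, 0], [0, 0, 2]] with rank 1, so corank 2. A Groebner basis of the Jacobian ideal J(f) in C{s,t,r} is {t^4, s*t^2 + t^3/6, s^2, r}; counting standard monomials gives mu = 6. Corank 2; j^3 = -s^3 is a perfect cube, so E-series; the 4-jet and mu = 6 give E_6.

E_{6}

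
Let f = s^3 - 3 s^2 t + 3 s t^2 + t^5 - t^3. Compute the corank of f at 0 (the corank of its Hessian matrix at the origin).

Hessian at 0 has rank 0.

2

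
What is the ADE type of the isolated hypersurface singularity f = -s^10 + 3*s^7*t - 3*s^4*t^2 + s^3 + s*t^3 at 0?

E7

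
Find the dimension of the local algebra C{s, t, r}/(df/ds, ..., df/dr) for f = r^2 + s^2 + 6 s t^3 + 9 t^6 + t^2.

1

The Hessian of f at 0 has rank 3. Corank 0: nondegenerate Morse point, so A_1.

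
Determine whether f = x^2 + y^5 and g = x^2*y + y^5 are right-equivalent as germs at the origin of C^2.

No.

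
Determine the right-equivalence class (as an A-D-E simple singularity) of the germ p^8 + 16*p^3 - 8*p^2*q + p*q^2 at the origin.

D_{9}

The Hessian of f at 0 has rank 0. Corank 2; j^3 = p*(4*p - q)^2 has shape L^2 M (L != M), so D-series; mu = 9 gives D_9.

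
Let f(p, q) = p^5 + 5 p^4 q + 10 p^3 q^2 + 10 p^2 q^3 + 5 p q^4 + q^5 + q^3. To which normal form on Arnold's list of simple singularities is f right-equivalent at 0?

The Hessian of f at 0 has rank 0. Corank 2; j^3 = q^3 is a perfect cube, so E-series; the 5-jet and mu = 8 give E_8.

E_{8}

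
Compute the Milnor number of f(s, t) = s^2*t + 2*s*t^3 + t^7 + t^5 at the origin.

8

The Hessian of f at 0 is [[0, 0], [0, 0]] with rank 0, so corank 2. A Groebner basis of the Jacobian ideal J(f) in C{s,t} is {s^2*t^2 + s^2/7 + s*t^2/7, s^3 - s^2/7 - s*t^2/7, s*t + t^3}; counting standard monomials gives mu = 8. Corank 2; j^3 = s^2*t has shape L^2 M (L != M), so D-series; mu = 8 gives D_8.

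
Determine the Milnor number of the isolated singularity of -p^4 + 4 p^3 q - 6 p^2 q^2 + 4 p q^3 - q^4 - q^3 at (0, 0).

6

The Hessian of f at 0 has rank 0. Corank 2; j^3 = -q^3 is a perfect cube, so E-series; the 4-jet and mu = 6 give E_6.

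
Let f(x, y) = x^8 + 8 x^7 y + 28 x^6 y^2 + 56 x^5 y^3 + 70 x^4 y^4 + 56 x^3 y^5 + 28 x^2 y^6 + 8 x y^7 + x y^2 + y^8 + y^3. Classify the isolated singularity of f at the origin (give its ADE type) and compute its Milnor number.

Type D_{9}, Milnor number mu = 9.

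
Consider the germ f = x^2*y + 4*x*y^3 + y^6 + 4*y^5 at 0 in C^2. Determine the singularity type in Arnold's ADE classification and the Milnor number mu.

Type D7, Milnor number mu = 7.

The Hessian of f at 0 has rank 0. Corank 2; j^3 = x^2*y has shape L^2 M (L != M), so D-series; mu = 7 gives D_7.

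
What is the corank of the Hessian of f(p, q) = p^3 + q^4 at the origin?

2

The Hessian at 0 is [[0, 0], [0, 0]] of rank 0; hence corank 2.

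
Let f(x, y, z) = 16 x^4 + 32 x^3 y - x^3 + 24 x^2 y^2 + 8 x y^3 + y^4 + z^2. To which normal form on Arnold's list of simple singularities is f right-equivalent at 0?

The Hessian of f at 0 has rank 1. Corank 2; j^3 = -x^3 is a perfect cube, so E-series; the 4-jet and mu = 6 give E_6.

E_6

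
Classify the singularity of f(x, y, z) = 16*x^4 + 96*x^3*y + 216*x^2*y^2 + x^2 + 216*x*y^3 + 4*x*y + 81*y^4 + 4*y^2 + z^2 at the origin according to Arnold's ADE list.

The Hessian of f at 0 has rank 2. Corank 1: A-series; mu = 3 gives A_3.

A3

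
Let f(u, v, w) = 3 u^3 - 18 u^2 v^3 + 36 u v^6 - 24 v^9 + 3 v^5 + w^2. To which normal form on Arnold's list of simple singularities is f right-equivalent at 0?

E8

The Hessian of f at 0 is [[0, 0, 0], [0, 0, 0], [0, 0, 2]] with rank 1, so corank 2. A Groebner basis of the Jacobian ideal J(f) in C{u,v,w} is {-u^2/4 + u*v^3, v^4, u^3, u^2*v, w}; counting standard monomials gives mu = 8. Corank 2; j^3 = 3*u^3 is a perfect cube, so E-series; the 5-jet and mu = 8 give E_8.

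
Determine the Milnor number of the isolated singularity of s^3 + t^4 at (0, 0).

6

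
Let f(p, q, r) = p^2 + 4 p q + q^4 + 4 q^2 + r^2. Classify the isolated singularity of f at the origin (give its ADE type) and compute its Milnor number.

Type A3, Milnor number mu = 3.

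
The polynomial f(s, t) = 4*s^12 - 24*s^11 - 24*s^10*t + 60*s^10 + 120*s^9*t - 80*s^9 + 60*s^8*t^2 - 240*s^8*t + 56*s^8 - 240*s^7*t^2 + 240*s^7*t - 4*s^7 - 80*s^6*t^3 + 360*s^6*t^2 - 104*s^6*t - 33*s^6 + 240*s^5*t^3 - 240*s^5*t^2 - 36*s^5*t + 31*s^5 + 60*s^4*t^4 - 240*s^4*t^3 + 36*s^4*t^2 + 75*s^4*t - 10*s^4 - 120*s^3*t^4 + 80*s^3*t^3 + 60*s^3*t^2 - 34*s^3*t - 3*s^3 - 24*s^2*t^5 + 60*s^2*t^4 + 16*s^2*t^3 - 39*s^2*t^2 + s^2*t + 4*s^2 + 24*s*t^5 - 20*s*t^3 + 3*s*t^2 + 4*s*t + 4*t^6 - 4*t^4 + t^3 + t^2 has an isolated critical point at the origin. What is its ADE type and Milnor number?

Type A2, Milnor number mu = 2.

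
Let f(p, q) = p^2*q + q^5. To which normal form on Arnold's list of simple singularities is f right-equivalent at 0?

The Hessian of f at 0 has rank 0. Corank 2; j^3 = p^2*q has shape L^2 M (L != M), so D-series; mu = 6 gives D_6.

D_{6}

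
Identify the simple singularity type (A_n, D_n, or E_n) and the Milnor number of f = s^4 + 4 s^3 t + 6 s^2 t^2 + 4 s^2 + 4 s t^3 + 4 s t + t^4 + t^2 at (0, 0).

Type A_3, Milnor number mu = 3.

The Hessian of f at 0 is [[8, 4], [4, 2]] with rank 1, so corank 1. A Groebner basis of the Jacobian ideal J(f) in C{s,t} is {t^3, s + t/2}; counting standard monomials gives mu = 3. Corank 1: A-series; mu = 3 gives A_3.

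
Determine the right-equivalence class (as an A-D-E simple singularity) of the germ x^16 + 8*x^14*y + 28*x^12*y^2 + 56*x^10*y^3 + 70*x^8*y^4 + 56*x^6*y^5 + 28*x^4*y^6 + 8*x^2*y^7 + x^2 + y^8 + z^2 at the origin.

A_7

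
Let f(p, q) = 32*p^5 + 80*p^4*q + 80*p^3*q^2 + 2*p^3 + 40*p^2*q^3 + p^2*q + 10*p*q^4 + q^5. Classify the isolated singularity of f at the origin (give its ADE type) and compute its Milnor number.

Type D_{6}, Milnor number mu = 6.

The Hessian of f at 0 is [[0, 0], [0, 0]] with rank 0, so corank 2. A Groebner basis of the Jacobian ideal J(f) in C{p,q} is {-p*q/10 + q^4, p*q^2, p^2 + p*q/2}; counting standard monomials gives mu = 6. Corank 2; j^3 = p^2*(2*p + q) has shape L^2 M (L != M), so D-series; mu = 6 gives D_6.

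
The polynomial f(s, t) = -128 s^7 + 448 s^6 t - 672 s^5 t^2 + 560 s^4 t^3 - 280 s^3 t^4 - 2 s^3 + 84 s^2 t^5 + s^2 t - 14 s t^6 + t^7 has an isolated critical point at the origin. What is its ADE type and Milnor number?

Type D_8, Milnor number mu = 8.

The Hessian of f at 0 has rank 0. Corank 2; j^3 = -s^2*(2*s - t) has shape L^2 M (L != M), so D-series; mu = 8 gives D_8.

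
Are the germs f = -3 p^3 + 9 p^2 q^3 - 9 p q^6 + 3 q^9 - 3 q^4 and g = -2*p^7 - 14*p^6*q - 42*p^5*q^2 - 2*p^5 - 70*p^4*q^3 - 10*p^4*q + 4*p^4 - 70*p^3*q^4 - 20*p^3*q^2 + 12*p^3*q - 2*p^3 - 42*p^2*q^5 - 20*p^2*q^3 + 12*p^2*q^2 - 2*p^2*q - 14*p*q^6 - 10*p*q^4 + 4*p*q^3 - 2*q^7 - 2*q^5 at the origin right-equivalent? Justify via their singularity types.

The Hessian of f at 0 is [[0, 0], [0, 0]] with rank 0, so corank 2. A Groebner basis of the Jacobian ideal J(f) in C{p,q} is {q^3, p^2}; counting standard monomials gives mu = 6. Corank 2; j^3 = -3*p^3 is a perfect cube, so E-series; the 4-jet and mu = 6 give E_6. The Hessian of g at 0 is [[0, 0], [0, 0]] with rank 0, so corank 2. A Groebner basis of the Jacobian ideal J(g) in C{p,q} is {-9*p^2/20 + p*q^3 + 13*p*q^2/20 - p*q/10 + q^3/10, 17*p^2/20 - 49*p*q^2/20 + 3*p*q/10 + q^4 - 3*q^3/10, p^3 + p^2/20 + 3*p*q^2/20 - p*q/10 + q^3/10, p^2*q - 7*p^2/20 + 19*p*q^2/20 - 3*p*q/10 + 3*q^3/10}; counting standard monomials gives mu = 8. Corank 2; j^3 = -2*p^2*(p + q) has shape L^2 M (L != M), so D-series; mu = 8 gives D_8. f is E_6 but g is D_8, hence not right-equivalent.

No.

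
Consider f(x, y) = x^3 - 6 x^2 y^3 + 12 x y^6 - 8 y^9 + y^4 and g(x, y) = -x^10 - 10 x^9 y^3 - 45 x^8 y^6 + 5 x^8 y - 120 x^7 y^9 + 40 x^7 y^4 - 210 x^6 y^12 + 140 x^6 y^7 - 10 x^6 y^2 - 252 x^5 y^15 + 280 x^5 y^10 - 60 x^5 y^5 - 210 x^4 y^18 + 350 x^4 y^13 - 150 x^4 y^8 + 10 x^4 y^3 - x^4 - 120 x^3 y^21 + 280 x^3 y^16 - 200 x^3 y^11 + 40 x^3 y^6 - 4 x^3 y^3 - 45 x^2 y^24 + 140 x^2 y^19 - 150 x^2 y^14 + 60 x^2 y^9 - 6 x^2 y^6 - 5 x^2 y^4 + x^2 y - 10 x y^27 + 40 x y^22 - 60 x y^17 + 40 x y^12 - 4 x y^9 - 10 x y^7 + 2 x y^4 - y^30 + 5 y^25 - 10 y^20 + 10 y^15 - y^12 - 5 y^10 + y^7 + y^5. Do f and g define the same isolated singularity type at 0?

No.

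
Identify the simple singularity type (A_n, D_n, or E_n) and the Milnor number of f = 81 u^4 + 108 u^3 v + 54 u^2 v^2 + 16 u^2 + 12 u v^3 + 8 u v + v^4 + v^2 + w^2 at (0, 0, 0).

The Hessian of f at 0 is [[32, 8, 0], [8, 2, 0], [0, 0, 2]] with rank 2, so corank 1. A Groebner basis of the Jacobian ideal J(f) in C{u,v,w} is {v^3, u + v/4, w}; counting standard monomials gives mu = 3. Corank 1: A-series; mu = 3 gives A_3.

Type A_{3}, Milnor number mu = 3.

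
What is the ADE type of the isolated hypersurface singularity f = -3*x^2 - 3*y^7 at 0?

A_6

The Hessian of f at 0 is [[-6, 0], [0, 0]] with rank 1, so corank 1. A Groebner basis of the Jacobian ideal J(f) in C{x,y} is {y^6, x}; counting standard monomials gives mu = 6. Corank 1: A-series; mu = 6 gives A_6.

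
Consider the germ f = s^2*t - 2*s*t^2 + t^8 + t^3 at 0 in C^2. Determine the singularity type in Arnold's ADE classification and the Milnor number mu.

Type D9, Milnor number mu = 9.

The Hessian of f at 0 is [[0, 0], [0, 0]] with rank 0, so corank 2. A Groebner basis of the Jacobian ideal J(f) in C{s,t} is {s^2/8 + t^7 - t^2/8, s^3 - t^3, s*t - t^2}; counting standard monomials gives mu = 9. Corank 2; j^3 = t*(s - t)^2 has shape L^2 M (L != M), so D-series; mu = 9 gives D_9.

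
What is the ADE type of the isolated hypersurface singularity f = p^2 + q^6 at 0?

The Hessian of f at 0 has rank 1. Corank 1: A-series; mu = 5 gives A_5.

A_5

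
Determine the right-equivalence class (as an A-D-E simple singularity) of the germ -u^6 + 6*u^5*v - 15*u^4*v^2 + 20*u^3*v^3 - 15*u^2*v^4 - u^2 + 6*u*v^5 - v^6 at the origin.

A5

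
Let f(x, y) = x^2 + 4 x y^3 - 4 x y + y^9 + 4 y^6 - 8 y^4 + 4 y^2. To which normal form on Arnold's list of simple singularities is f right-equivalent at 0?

A8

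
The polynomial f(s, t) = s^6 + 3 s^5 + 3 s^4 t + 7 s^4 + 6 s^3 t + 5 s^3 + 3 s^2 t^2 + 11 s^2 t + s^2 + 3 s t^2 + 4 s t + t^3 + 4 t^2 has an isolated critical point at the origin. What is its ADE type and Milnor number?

Type A_{2}, Milnor number mu = 2.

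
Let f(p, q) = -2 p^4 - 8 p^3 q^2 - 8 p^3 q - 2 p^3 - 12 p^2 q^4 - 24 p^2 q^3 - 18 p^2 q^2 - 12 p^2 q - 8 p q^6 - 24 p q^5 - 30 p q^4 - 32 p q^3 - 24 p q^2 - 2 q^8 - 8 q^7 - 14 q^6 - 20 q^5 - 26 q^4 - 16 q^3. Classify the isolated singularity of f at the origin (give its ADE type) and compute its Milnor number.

Type E_6, Milnor number mu = 6.

The Hessian of f at 0 has rank 0. Corank 2; j^3 = -2*(p + 2*q)^3 is a perfect cube, so E-series; the 4-jet and mu = 6 give E_6.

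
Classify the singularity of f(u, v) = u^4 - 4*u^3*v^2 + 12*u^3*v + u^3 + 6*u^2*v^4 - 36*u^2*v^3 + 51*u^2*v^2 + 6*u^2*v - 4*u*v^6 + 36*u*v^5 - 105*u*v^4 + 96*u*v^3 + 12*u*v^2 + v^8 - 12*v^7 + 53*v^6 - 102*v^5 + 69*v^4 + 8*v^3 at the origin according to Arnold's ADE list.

E_{6}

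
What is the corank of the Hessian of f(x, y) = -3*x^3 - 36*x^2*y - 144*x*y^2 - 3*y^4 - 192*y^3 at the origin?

2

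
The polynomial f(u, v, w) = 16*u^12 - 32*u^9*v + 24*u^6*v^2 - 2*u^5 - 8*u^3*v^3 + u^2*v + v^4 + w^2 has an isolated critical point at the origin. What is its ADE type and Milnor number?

Type D_5, Milnor number mu = 5.

The Hessian of f at 0 has rank 1. Corank 2; j^3 = u^2*v has shape L^2 M (L != M), so D-series; mu = 5 gives D_5.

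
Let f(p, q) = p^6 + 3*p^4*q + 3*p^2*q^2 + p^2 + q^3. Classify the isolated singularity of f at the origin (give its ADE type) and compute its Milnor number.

The Hessian of f at 0 has rank 1. Corank 1: A-series; mu = 2 gives A_2.

Type A_2, Milnor number mu = 2.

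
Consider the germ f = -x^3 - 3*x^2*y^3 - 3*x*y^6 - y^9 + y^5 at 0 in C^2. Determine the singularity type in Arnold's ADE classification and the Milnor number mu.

Type E_8, Milnor number mu = 8.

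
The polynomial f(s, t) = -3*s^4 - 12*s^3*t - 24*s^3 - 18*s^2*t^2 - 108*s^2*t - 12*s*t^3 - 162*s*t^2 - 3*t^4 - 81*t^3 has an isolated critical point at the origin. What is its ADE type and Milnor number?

Type E6, Milnor number mu = 6.

The Hessian of f at 0 is [[0, 0], [0, 0]] with rank 0, so corank 2. A Groebner basis of the Jacobian ideal J(f) in C{s,t} is {t^4, s*t^2 + 4*t^3/3, s^2 + 3*s*t + 9*t^2/4}; counting standard monomials gives mu = 6. Corank 2; j^3 = -3*(2*s + 3*t)^3 is a perfect cube, so E-series; the 4-jet and mu = 6 give E_6.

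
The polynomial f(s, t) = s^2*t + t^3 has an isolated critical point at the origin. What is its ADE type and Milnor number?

Type D4, Milnor number mu = 4.

The Hessian of f at 0 is [[0, 0], [0, 0]] with rank 0, so corank 2. A Groebner basis of the Jacobian ideal J(f) in C{s,t} is {t^3, s^2 + 3*t^2, s*t}; counting standard monomials gives mu = 4. Corank 2; j^3 = t*(s^2 + t^2) splits into three distinct lines over C (the quadratic factor has nonzero discriminant), so D_4.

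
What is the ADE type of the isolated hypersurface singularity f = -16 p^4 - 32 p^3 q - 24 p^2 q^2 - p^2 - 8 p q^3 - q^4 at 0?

The Hessian of f at 0 is [[-2, 0], [0, 0]] with rank 1, so corank 1. A Groebner basis of the Jacobian ideal J(f) in C{p,q} is {q^3, p}; counting standard monomials gives mu = 3. Corank 1: A-series; mu = 3 gives A_3.

A_3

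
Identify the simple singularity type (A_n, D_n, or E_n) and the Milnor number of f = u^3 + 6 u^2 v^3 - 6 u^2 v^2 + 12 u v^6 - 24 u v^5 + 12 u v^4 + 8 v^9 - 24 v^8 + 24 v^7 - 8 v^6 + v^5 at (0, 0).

Type E_8, Milnor number mu = 8.

The Hessian of f at 0 has rank 0. Corank 2; j^3 = u^3 is a perfect cube, so E-series; the 5-jet and mu = 8 give E_8.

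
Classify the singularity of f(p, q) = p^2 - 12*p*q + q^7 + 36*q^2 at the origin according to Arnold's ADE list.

A6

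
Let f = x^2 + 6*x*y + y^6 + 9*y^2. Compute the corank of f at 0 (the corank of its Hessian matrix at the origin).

Hessian at 0 has rank 1.

1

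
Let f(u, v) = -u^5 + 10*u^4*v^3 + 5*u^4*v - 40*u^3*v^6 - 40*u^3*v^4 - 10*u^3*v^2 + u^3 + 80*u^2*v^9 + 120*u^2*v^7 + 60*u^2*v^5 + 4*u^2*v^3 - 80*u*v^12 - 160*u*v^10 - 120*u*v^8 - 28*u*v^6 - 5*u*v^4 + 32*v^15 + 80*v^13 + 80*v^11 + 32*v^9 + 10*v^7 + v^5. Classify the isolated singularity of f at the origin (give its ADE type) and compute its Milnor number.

Type E8, Milnor number mu = 8.

The Hessian of f at 0 is [[0, 0], [0, 0]] with rank 0, so corank 2. A Groebner basis of the Jacobian ideal J(f) in C{u,v} is {-u^2/4 + u*v^3, -u^2 + v^4, u^3, u^2*v}; counting standard monomials gives mu = 8. Corank 2; j^3 = u^3 is a perfect cube, so E-series; the 5-jet and mu = 8 give E_8.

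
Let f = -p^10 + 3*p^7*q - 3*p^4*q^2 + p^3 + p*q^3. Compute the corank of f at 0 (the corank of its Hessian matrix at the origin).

2

Hessian at 0 has rank 0.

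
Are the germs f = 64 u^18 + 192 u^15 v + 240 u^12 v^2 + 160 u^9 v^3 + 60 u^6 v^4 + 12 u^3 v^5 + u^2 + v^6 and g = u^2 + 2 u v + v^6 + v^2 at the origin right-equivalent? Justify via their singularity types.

Yes.

The Hessian of f at 0 has rank 1. Corank 1: A-series; mu = 5 gives A_5. The Hessian of g at 0 has rank 1. Corank 1: A-series; mu = 5 gives A_5. Both have type A_5, hence right-equivalent.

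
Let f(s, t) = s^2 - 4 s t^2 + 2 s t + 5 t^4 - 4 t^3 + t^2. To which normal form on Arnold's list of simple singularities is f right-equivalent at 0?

The Hessian of f at 0 is [[2, 2], [2, 2]] with rank 1, so corank 1. A Groebner basis of the Jacobian ideal J(f) in C{s,t} is {s^2 - s/2 - t/2, s*t + s/2 + t/2, -s/2 + t^2 - t/2}; counting standard monomials gives mu = 3. Corank 1: A-series; mu = 3 gives A_3.

A_{3}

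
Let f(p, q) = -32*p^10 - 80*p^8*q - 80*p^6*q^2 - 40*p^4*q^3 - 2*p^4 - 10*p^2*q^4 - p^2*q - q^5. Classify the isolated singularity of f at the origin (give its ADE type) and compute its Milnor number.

Type D_{6}, Milnor number mu = 6.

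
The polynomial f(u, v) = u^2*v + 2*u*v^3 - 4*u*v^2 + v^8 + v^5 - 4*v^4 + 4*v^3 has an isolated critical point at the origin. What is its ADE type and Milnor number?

Type D_9, Milnor number mu = 9.

The Hessian of f at 0 has rank 0. Corank 2; j^3 = v*(u - 2*v)^2 has shape L^2 M (L != M), so D-series; mu = 9 gives D_9.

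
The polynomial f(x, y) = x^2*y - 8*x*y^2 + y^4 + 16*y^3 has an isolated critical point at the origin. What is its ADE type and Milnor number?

Type D_{5}, Milnor number mu = 5.

The Hessian of f at 0 has rank 0. Corank 2; j^3 = y*(x - 4*y)^2 has shape L^2 M (L != M), so D-series; mu = 5 gives D_5.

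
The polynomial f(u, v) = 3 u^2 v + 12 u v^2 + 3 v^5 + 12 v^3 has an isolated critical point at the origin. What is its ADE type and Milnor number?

Type D_{6}, Milnor number mu = 6.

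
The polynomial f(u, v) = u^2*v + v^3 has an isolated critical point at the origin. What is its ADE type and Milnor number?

Type D_4, Milnor number mu = 4.

The Hessian of f at 0 has rank 0. Corank 2; j^3 = v*(u^2 + v^2) splits into three distinct lines over C (the quadratic factor has nonzero discriminant), so D_4.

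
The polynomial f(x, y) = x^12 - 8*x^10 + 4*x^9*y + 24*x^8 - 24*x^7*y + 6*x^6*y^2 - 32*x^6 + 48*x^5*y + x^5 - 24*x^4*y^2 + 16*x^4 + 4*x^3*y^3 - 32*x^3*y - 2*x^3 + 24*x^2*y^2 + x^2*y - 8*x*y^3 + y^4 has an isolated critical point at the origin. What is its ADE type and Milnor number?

The Hessian of f at 0 has rank 0. Corank 2; j^3 = -x^2*(2*x - y) has shape L^2 M (L != M), so D-series; mu = 5 gives D_5.

Type D5, Milnor number mu = 5.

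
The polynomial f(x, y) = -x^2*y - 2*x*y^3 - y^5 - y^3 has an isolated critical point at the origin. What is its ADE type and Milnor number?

The Hessian of f at 0 has rank 0. Corank 2; j^3 = -y*(x^2 + y^2) splits into three distinct lines over C (the quadratic factor has nonzero discriminant), so D_4.

Type D4, Milnor number mu = 4.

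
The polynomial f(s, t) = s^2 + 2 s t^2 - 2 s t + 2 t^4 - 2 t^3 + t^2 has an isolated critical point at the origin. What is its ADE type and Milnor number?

Type A3, Milnor number mu = 3.

The Hessian of f at 0 has rank 1. Corank 1: A-series; mu = 3 gives A_3.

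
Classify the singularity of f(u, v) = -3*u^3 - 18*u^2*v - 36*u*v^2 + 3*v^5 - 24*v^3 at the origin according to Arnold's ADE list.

The Hessian of f at 0 has rank 0. Corank 2; j^3 = -3*(u + 2*v)^3 is a perfect cube, so E-series; the 5-jet and mu = 8 give E_8.

E_{8}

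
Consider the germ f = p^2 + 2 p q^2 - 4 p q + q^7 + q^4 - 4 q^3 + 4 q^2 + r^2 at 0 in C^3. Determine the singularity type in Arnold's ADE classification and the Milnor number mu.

The Hessian of f at 0 has rank 2. Corank 1: A-series; mu = 6 gives A_6.

Type A_6, Milnor number mu = 6.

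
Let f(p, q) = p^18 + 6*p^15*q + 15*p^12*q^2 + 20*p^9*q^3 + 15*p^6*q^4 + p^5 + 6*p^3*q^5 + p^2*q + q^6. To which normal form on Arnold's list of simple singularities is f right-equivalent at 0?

D_7

The Hessian of f at 0 is [[0, 0], [0, 0]] with rank 0, so corank 2. A Groebner basis of the Jacobian ideal J(f) in C{p,q} is {p^2/6 + q^5, p^3, p*q}; counting standard monomials gives mu = 7. Corank 2; j^3 = p^2*q has shape L^2 M (L != M), so D-series; mu = 7 gives D_7.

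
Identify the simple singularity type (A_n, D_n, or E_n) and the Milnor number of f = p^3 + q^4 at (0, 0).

Type E6, Milnor number mu = 6.

The Hessian of f at 0 has rank 0. Corank 2; j^3 = p^3 is a perfect cube, so E-series; the 4-jet and mu = 6 give E_6.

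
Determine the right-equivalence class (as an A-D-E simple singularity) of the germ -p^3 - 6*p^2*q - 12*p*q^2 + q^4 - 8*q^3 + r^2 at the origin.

The Hessian of f at 0 has rank 1. Corank 2; j^3 = -(p + 2*q)^3 is a perfect cube, so E-series; the 4-jet and mu = 6 give E_6.

E_6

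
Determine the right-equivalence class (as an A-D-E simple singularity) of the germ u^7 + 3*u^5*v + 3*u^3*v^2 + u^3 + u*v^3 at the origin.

E_{7}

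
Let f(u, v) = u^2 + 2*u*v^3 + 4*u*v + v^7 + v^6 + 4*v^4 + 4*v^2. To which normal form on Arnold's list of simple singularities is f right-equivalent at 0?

The Hessian of f at 0 is [[2, 4], [4, 8]] with rank 1, so corank 1. A Groebner basis of the Jacobian ideal J(f) in C{u,v} is {u + v^3 + 2*v, u^2 + 4*u*v + 4*v^2}; counting standard monomials gives mu = 6. Corank 1: A-series; mu = 6 gives A_6.

A6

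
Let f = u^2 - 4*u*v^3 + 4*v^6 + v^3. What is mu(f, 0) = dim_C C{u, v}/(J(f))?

2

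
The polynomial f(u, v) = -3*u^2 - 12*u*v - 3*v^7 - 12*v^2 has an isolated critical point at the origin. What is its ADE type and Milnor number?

The Hessian of f at 0 has rank 1. Corank 1: A-series; mu = 6 gives A_6.

Type A_{6}, Milnor number mu = 6.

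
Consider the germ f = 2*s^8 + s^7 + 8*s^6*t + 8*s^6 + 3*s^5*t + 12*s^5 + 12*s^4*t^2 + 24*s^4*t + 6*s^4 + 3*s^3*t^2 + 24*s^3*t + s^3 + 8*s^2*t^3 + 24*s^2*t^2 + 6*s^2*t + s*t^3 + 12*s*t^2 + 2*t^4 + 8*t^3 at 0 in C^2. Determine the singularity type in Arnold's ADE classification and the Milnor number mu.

The Hessian of f at 0 has rank 0. Corank 2; j^3 = (s + 2*t)^3 is a perfect cube, so E-series; the 4-jet and mu = 7 give E_7.

Type E7, Milnor number mu = 7.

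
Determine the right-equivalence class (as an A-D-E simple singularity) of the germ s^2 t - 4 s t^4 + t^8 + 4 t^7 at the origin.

D_9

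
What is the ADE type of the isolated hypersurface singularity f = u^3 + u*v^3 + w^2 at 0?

The Hessian of f at 0 has rank 1. Corank 2; j^3 = u^3 is a perfect cube, so E-series; the 4-jet and mu = 7 give E_7.

E_{7}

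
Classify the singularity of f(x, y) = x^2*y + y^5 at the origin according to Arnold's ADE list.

D6

The Hessian of f at 0 is [[0, 0], [0, 0]] with rank 0, so corank 2. A Groebner basis of the Jacobian ideal J(f) in C{x,y} is {x^2/5 + y^4, x^3, x*y}; counting standard monomials gives mu = 6. Corank 2; j^3 = x^2*y has shape L^2 M (L != M), so D-series; mu = 6 gives D_6.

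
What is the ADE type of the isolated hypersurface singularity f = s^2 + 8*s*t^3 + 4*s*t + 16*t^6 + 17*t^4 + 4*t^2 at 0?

The Hessian of f at 0 is [[2, 4], [4, 8]] with rank 1, so corank 1. A Groebner basis of the Jacobian ideal J(f) in C{s,t} is {t^3, s + 2*t}; counting standard monomials gives mu = 3. Corank 1: A-series; mu = 3 gives A_3.

A3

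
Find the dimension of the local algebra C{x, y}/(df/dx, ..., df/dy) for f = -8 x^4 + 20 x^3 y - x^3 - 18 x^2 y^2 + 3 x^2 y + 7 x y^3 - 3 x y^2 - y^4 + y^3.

7

The Hessian of f at 0 has rank 0. Corank 2; j^3 = -(x - y)^3 is a perfect cube, so E-series; the 4-jet and mu = 7 give E_7.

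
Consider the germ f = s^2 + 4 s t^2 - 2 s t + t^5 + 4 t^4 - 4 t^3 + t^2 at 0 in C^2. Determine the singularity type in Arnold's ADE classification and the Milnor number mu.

Type A4, Milnor number mu = 4.

The Hessian of f at 0 is [[2, -2], [-2, 2]] with rank 1, so corank 1. A Groebner basis of the Jacobian ideal J(f) in C{s,t} is {s^2 - 2*s*t - s/2 + t/2, s/2 + t^2 - t/2}; counting standard monomials gives mu = 4. Corank 1: A-series; mu = 4 gives A_4.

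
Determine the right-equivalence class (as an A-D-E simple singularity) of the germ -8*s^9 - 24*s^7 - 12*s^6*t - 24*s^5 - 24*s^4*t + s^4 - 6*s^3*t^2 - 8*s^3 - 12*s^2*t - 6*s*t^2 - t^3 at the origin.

The Hessian of f at 0 has rank 0. Corank 2; j^3 = -(2*s + t)^3 is a perfect cube, so E-series; the 4-jet and mu = 6 give E_6.

E_6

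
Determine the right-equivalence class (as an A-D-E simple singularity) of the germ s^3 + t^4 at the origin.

E_6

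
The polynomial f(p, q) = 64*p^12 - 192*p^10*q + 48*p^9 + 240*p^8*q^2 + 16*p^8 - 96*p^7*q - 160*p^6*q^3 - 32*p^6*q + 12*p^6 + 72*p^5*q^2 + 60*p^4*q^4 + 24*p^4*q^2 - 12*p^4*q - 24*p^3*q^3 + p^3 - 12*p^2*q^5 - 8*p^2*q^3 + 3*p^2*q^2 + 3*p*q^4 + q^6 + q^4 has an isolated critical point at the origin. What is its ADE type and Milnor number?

Type E_{6}, Milnor number mu = 6.

The Hessian of f at 0 has rank 0. Corank 2; j^3 = p^3 is a perfect cube, so E-series; the 4-jet and mu = 6 give E_6.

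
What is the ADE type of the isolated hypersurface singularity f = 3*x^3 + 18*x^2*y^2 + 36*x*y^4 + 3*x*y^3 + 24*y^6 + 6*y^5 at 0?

E7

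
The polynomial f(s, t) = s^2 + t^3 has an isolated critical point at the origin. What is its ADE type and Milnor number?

Type A_2, Milnor number mu = 2.

The Hessian of f at 0 has rank 1. Corank 1: A-series; mu = 2 gives A_2.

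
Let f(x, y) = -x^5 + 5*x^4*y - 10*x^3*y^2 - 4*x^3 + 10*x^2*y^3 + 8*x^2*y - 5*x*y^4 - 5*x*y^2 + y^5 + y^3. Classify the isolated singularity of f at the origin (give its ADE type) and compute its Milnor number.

Type D_{6}, Milnor number mu = 6.

The Hessian of f at 0 has rank 0. Corank 2; j^3 = -(x - y)*(2*x - y)^2 has shape L^2 M (L != M), so D-series; mu = 6 gives D_6.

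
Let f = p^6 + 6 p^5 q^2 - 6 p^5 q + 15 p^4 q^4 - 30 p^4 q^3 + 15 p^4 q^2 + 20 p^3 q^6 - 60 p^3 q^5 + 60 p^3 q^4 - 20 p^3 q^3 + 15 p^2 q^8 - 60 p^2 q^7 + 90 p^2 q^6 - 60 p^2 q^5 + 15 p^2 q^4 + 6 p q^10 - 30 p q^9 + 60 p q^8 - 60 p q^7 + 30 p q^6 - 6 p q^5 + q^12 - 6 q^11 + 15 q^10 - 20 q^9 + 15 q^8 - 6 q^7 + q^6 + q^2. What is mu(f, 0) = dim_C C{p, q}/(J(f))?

The Hessian of f at 0 is [[0, 0], [0, 2]] with rank 1, so corank 1. A Groebner basis of the Jacobian ideal J(f) in C{p,q} is {p^5, q}; counting standard monomials gives mu = 5. Corank 1: A-series; mu = 5 gives A_5.

5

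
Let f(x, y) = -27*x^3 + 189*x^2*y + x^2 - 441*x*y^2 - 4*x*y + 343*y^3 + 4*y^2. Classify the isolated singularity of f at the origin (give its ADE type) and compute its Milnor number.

The Hessian of f at 0 has rank 1. Corank 1: A-series; mu = 2 gives A_2.

Type A_2, Milnor number mu = 2.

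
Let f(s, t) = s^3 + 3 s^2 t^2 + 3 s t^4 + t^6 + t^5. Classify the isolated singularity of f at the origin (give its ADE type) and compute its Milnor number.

The Hessian of f at 0 has rank 0. Corank 2; j^3 = s^3 is a perfect cube, so E-series; the 5-jet and mu = 8 give E_8.

Type E_8, Milnor number mu = 8.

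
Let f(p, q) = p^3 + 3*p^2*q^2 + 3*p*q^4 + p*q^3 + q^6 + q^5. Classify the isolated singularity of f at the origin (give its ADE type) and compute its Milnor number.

The Hessian of f at 0 is [[0, 0], [0, 0]] with rank 0, so corank 2. A Groebner basis of the Jacobian ideal J(f) in C{p,q} is {-p^2 + q^4 - q^3/3, p^3, p^2*q + p^2/3 + q^3/9, p^2 + p*q^2 + q^3/3}; counting standard monomials gives mu = 7. Corank 2; j^3 = p^3 is a perfect cube, so E-series; the 4-jet and mu = 7 give E_7.

Type E_{7}, Milnor number mu = 7.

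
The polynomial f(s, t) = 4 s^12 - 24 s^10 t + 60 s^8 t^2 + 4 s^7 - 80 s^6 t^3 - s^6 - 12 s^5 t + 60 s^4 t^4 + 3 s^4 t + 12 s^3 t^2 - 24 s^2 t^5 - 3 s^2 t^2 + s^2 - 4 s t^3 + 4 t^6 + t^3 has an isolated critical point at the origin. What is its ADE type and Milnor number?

Type A2, Milnor number mu = 2.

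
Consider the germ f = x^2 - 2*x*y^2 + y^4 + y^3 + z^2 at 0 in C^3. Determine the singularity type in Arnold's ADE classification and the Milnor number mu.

The Hessian of f at 0 has rank 2. Corank 1: A-series; mu = 2 gives A_2.

Type A2, Milnor number mu = 2.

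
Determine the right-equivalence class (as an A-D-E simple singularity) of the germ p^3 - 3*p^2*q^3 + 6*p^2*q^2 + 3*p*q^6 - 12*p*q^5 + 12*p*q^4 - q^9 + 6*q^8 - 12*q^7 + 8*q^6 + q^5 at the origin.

E_8

The Hessian of f at 0 is [[0, 0], [0, 0]] with rank 0, so corank 2. A Groebner basis of the Jacobian ideal J(f) in C{p,q} is {-p^2/2 + p*q^3 - 2*p*q^2, q^4, p^3, p^2*q + 2*p^2 + 8*p*q^2}; counting standard monomials gives mu = 8. Corank 2; j^3 = p^3 is a perfect cube, so E-series; the 5-jet and mu = 8 give E_8.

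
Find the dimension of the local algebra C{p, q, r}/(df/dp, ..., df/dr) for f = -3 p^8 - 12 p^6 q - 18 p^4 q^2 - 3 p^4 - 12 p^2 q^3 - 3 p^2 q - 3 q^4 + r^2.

5

The Hessian of f at 0 has rank 1. Corank 2; j^3 = -3*p^2*q has shape L^2 M (L != M), so D-series; mu = 5 gives D_5.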